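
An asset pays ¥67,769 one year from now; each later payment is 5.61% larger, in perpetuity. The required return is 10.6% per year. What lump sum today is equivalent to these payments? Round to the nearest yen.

Periodic rate r = 0.106 per year.
Growing perpetuity (Gordon): PV = PMT₁ / (r − g) = 67,769 / (r − 0.0561) = ¥1,358,096.

¥1,358,096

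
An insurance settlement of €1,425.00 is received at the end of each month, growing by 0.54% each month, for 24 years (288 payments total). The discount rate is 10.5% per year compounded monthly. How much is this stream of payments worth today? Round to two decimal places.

Periodic rate r = 0.105/12 per month; n is counted in months.
Growing ordinary annuity: PV = PMT₁ × [1 − ((1+g)/(1+r))^n] / (r − g) = 1,425 × [1 − ((1+0.0054)/(1+r))^288] / (r − 0.0054) = €262,178.45.

€262,178.45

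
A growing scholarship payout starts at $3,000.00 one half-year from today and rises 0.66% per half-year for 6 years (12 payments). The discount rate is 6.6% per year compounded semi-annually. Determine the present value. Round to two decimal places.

Periodic rate r = 0.066/2 per half-year; n is counted in half-years.
Growing ordinary annuity: PV = PMT₁ × [1 − ((1+g)/(1+r))^n] / (r − g) = 3,000 × [1 − ((1+0.0066)/(1+r))^12] / (r − 0.0066) = $30,345.65.

$30,345.65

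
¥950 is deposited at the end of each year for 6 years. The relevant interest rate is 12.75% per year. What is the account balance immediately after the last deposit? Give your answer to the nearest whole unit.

¥7,857

This is an ordinary annuity: 6 deposits of ¥950 at the end of each year.
Periodic rate r = 0.1275 per year.
FV = PMT × [((1+r)^n − 1)/r] = 950 × [(1+r)^6 − 1] / r = ¥7,857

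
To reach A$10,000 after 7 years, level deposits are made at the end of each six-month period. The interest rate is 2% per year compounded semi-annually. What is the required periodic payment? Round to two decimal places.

Level ordinary annuity; solve FV = PMT × [((1+r)^n − 1)/r] for PMT.
Periodic rate r = 0.02/2 per half-year; n is counted in half-years.
With n = 14: PMT = 10,000 / ([((1+r)^n − 1)/r]) = A$669.01

A$669.01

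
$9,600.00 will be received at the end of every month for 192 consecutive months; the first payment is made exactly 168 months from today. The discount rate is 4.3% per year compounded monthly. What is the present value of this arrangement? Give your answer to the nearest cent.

$732,389.76

Ordinary annuity of 192 payments, first payment at period 168.
Periodic rate r = 0.043/12 per month; n is counted in months.
The ordinary-annuity PV formula values the stream one period before the first payment (period 167); discount that back 167 periods:
PV₀ = 9,600 × [1 − (1+r)^−192] / r × (1+r)^−167 = $732,389.76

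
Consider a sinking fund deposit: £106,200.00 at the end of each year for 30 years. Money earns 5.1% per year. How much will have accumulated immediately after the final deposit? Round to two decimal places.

£7,178,176.60

This is an ordinary annuity: 30 deposits of £106,200.00 at the end of each year.
Periodic rate r = 0.051 per year.
FV = PMT × [((1+r)^n − 1)/r] = 106,200 × [(1+r)^30 − 1] / r = £7,178,176.60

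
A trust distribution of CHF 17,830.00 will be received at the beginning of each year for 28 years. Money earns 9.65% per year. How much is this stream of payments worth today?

CHF 187,236.85

This is an annuity due: 28 payments of CHF 17,830.00 at the beginning of each year.
Periodic rate r = 0.0965 per year.
PV = PMT × [(1 − (1+r)^−n)/r] × (1+r) = 17,830 × [1 − (1+r)^−28] / r × (1+r) = CHF 187,236.85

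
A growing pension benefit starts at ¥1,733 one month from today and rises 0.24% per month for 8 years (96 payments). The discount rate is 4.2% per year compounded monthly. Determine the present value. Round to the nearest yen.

Periodic rate r = 0.042/12 per month; n is counted in months.
Growing ordinary annuity: PV = PMT₁ × [1 − ((1+g)/(1+r))^n] / (r − g) = 1,733 × [1 − ((1+0.0024)/(1+r))^96] / (r − 0.0024) = ¥157,445.

¥157,445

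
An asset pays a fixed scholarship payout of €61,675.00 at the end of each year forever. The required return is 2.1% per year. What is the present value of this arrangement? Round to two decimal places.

€2,936,904.76

Periodic rate r = 0.021 per year.
Level perpetuity: PV = PMT / r = 61,675 / (0.021) = €2,936,904.76.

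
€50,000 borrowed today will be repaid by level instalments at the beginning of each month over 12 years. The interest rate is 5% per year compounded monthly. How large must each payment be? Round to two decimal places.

€460.53

Level annuity due; solve PV = PMT × [(1 − (1+r)^−n)/r] × (1+r) for PMT.
Periodic rate r = 0.05/12 per month; n is counted in months.
With n = 144: PMT = 50,000 / ([(1 − (1+r)^−n)/r] × (1+r)) = €460.53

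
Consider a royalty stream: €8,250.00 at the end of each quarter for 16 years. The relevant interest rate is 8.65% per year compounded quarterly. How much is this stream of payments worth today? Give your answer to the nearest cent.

€284,487.40

This is an ordinary annuity: 64 payments of €8,250.00 at the end of each quarter.
Periodic rate r = 0.0865/4 per quarter; n is counted in quarters.
PV = PMT × [(1 − (1+r)^−n)/r] = 8,250 × [1 − (1+r)^−64] / r = €284,487.40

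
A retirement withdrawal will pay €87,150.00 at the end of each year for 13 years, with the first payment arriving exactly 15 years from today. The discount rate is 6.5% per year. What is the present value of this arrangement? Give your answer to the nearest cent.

Ordinary annuity of 13 payments, first payment at period 15.
Periodic rate r = 0.065 per year.
The ordinary-annuity PV formula values the stream one period before the first payment (period 14); discount that back 14 periods:
PV₀ = 87,150 × [1 − (1+r)^−13] / r × (1+r)^−14 = €310,354.69

€310,354.69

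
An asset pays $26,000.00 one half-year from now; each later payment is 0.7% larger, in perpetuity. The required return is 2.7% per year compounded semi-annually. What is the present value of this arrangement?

$4,000,000.00

Periodic rate r = 0.027/2 per half-year.
Growing perpetuity (Gordon): PV = PMT₁ / (r − g) = 26,000 / (r − 0.007) = $4,000,000.00.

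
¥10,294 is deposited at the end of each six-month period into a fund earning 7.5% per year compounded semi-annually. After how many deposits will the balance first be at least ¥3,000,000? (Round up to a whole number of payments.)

68 payments

Periodic rate r = 0.075/2 per half-year; n is counted in half-years.
Ordinary annuity FV: 3,000,000 = 10,294 × [((1+r)^n − 1)/r].
(1+r)^n = 1 + 3,000,000 × r / 10,294, so n = ln(1 + 3,000,000·r/10,294) / ln(1+r) = 67.34.
Round up to a whole number of payments: n = 68.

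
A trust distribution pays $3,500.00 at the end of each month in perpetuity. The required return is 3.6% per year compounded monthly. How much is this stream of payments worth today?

Periodic rate r = 0.036/12 per month.
Level perpetuity: PV = PMT / r = 3,500 / (0.036/12) = $1,166,666.67.

$1,166,666.67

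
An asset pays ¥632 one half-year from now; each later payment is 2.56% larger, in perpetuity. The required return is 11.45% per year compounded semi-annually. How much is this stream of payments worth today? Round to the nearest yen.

Periodic rate r = 0.1145/2 per half-year.
Growing perpetuity (Gordon): PV = PMT₁ / (r − g) = 632 / (r − 0.0256) = ¥19,968.

¥19,968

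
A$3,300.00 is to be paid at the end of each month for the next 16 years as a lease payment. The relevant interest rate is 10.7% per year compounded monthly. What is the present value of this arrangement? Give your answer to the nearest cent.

This is an ordinary annuity: 192 payments of A$3,300.00 at the end of each month.
Periodic rate r = 0.107/12 per month; n is counted in months.
PV = PMT × [(1 − (1+r)^−n)/r] = 3,300 × [1 − (1+r)^−192] / r = A$302,781.15

A$302,781.15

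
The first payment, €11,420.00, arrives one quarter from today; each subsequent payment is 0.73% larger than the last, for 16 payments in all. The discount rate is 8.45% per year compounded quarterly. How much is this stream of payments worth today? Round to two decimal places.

Periodic rate r = 0.0845/4 per quarter; n is counted in quarters.
Growing ordinary annuity: PV = PMT₁ × [1 − ((1+g)/(1+r))^n] / (r − g) = 11,420 × [1 − ((1+0.0073)/(1+r))^16] / (r − 0.0073) = €161,869.01.

€161,869.01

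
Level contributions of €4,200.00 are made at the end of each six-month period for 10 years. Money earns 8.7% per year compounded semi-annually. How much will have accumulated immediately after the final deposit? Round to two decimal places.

€129,708.96

This is an ordinary annuity: 20 deposits of €4,200.00 at the end of each six-month period.
Periodic rate r = 0.087/2 per half-year; n is counted in half-years.
FV = PMT × [((1+r)^n − 1)/r] = 4,200 × [(1+r)^20 − 1] / r = €129,708.96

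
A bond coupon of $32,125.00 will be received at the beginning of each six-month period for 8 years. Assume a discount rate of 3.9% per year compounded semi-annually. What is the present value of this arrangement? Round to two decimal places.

$446,455.86

This is an annuity due: 16 payments of $32,125.00 at the beginning of each six-month period.
Periodic rate r = 0.039/2 per half-year; n is counted in half-years.
PV = PMT × [(1 − (1+r)^−n)/r] × (1+r) = 32,125 × [1 − (1+r)^−16] / r × (1+r) = $446,455.86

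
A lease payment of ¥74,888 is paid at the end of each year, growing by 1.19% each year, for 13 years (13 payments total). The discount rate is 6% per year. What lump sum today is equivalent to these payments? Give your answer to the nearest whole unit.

¥705,629

Periodic rate r = 0.06 per year.
Growing ordinary annuity: PV = PMT₁ × [1 − ((1+g)/(1+r))^n] / (r − g) = 74,888 × [1 − ((1+0.0119)/(1+r))^13] / (r − 0.0119) = ¥705,629.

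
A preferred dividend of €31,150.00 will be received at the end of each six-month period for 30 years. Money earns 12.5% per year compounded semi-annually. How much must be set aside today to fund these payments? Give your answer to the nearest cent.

€485,282.78

This is an ordinary annuity: 60 payments of €31,150.00 at the end of each six-month period.
Periodic rate r = 0.125/2 per half-year; n is counted in half-years.
PV = PMT × [(1 − (1+r)^−n)/r] = 31,150 × [1 − (1+r)^−60] / r = €485,282.78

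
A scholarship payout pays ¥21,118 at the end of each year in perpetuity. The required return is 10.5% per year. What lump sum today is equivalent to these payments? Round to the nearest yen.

¥201,124

Periodic rate r = 0.105 per year.
Level perpetuity: PV = PMT / r = 21,118 / (0.105) = ¥201,124.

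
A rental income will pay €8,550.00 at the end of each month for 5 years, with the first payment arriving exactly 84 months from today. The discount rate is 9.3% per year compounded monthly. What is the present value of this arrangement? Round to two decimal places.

€215,500.56

Ordinary annuity of 60 payments, first payment at period 84.
Periodic rate r = 0.093/12 per month; n is counted in months.
The ordinary-annuity PV formula values the stream one period before the first payment (period 83); discount that back 83 periods:
PV₀ = 8,550 × [1 − (1+r)^−60] / r × (1+r)^−83 = €215,500.56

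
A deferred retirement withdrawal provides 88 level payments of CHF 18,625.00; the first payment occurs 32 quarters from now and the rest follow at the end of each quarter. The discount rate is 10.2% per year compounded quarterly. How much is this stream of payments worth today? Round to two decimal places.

Ordinary annuity of 88 payments, first payment at period 32.
Periodic rate r = 0.102/4 per quarter; n is counted in quarters.
The ordinary-annuity PV formula values the stream one period before the first payment (period 31); discount that back 31 periods:
PV₀ = 18,625 × [1 − (1+r)^−88] / r × (1+r)^−31 = CHF 298,125.72

CHF 298,125.72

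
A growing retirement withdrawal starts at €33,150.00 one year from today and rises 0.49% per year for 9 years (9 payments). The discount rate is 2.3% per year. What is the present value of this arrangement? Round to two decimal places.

Periodic rate r = 0.023 per year.
Growing ordinary annuity: PV = PMT₁ × [1 − ((1+g)/(1+r))^n] / (r − g) = 33,150 × [1 − ((1+0.0049)/(1+r))^9] / (r − 0.0049) = €271,831.94.

€271,831.94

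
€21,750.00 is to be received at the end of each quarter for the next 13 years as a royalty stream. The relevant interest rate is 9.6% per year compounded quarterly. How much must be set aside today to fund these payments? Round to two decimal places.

This is an ordinary annuity: 52 payments of €21,750.00 at the end of each quarter.
Periodic rate r = 0.096/4 per quarter; n is counted in quarters.
PV = PMT × [(1 − (1+r)^−n)/r] = 21,750 × [1 − (1+r)^−52] / r = €642,221.82

€642,221.82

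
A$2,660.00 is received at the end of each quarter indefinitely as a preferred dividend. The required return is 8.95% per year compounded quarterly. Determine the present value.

Periodic rate r = 0.0895/4 per quarter.
Level perpetuity: PV = PMT / r = 2,660 / (0.0895/4) = A$118,882.68.

A$118,882.68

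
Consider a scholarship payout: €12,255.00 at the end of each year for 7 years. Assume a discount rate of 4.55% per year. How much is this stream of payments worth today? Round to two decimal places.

€72,083.10

This is an ordinary annuity: 7 payments of €12,255.00 at the end of each year.
Periodic rate r = 0.0455 per year.
PV = PMT × [(1 − (1+r)^−n)/r] = 12,255 × [1 − (1+r)^−7] / r = €72,083.10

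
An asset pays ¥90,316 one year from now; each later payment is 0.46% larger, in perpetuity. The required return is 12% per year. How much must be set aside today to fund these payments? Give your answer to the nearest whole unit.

¥782,634

Periodic rate r = 0.12 per year.
Growing perpetuity (Gordon): PV = PMT₁ / (r − g) = 90,316 / (r − 0.0046) = ¥782,634.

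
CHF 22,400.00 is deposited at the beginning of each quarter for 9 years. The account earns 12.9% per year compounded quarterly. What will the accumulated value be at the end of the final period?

This is an annuity due: 36 deposits of CHF 22,400.00 at the beginning of each quarter.
Periodic rate r = 0.129/4 per quarter; n is counted in quarters.
FV = PMT × [((1+r)^n − 1)/r] × (1+r) = 22,400 × [(1+r)^36 − 1] / r × (1+r) = CHF 1,530,834.74

CHF 1,530,834.74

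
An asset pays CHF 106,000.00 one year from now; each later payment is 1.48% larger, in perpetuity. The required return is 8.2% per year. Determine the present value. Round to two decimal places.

Periodic rate r = 0.082 per year.
Growing perpetuity (Gordon): PV = PMT₁ / (r − g) = 106,000 / (r − 0.0148) = CHF 1,577,380.95.

CHF 1,577,380.95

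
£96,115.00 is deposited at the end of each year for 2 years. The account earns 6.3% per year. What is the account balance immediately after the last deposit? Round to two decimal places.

£198,285.24

This is an ordinary annuity: 2 deposits of £96,115.00 at the end of each year.
Periodic rate r = 0.063 per year.
FV = PMT × [((1+r)^n − 1)/r] = 96,115 × [(1+r)^2 − 1] / r = £198,285.24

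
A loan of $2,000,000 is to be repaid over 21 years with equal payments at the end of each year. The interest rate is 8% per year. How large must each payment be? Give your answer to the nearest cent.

$199,664.50

Level ordinary annuity; solve PV = PMT × [(1 − (1+r)^−n)/r] for PMT.
Periodic rate r = 0.08 per year.
With n = 21: PMT = 2,000,000 / ([(1 − (1+r)^−n)/r]) = $199,664.50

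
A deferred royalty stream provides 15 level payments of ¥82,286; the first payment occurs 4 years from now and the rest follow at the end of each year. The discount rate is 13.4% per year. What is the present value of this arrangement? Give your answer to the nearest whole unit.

¥357,243

Ordinary annuity of 15 payments, first payment at period 4.
Periodic rate r = 0.134 per year.
The ordinary-annuity PV formula values the stream one period before the first payment (period 3); discount that back 3 periods:
PV₀ = 82,286 × [1 − (1+r)^−15] / r × (1+r)^−3 = ¥357,243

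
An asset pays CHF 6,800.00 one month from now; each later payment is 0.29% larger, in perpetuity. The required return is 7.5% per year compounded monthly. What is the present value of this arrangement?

CHF 2,029,850.75

Periodic rate r = 0.075/12 per month.
Growing perpetuity (Gordon): PV = PMT₁ / (r − g) = 6,800 / (r − 0.0029) = CHF 2,029,850.75.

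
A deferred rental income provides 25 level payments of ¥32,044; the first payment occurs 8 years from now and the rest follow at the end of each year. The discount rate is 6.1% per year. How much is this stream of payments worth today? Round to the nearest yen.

¥268,082

Ordinary annuity of 25 payments, first payment at period 8.
Periodic rate r = 0.061 per year.
The ordinary-annuity PV formula values the stream one period before the first payment (period 7); discount that back 7 periods:
PV₀ = 32,044 × [1 − (1+r)^−25] / r × (1+r)^−7 = ¥268,082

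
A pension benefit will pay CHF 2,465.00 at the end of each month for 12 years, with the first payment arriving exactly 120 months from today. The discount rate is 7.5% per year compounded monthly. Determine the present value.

Ordinary annuity of 144 payments, first payment at period 120.
Periodic rate r = 0.075/12 per month; n is counted in months.
The ordinary-annuity PV formula values the stream one period before the first payment (period 119); discount that back 119 periods:
PV₀ = 2,465 × [1 − (1+r)^−144] / r × (1+r)^−119 = CHF 111,293.55

CHF 111,293.55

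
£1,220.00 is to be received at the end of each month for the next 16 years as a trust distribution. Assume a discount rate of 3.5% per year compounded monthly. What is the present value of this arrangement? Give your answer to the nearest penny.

£179,162.30

This is an ordinary annuity: 192 payments of £1,220.00 at the end of each month.
Periodic rate r = 0.035/12 per month; n is counted in months.
PV = PMT × [(1 − (1+r)^−n)/r] = 1,220 × [1 − (1+r)^−192] / r = £179,162.30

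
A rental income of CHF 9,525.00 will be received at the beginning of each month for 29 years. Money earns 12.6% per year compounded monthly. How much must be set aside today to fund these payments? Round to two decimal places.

CHF 892,481.34

This is an annuity due: 348 payments of CHF 9,525.00 at the beginning of each month.
Periodic rate r = 0.126/12 per month; n is counted in months.
PV = PMT × [(1 − (1+r)^−n)/r] × (1+r) = 9,525 × [1 − (1+r)^−348] / r × (1+r) = CHF 892,481.34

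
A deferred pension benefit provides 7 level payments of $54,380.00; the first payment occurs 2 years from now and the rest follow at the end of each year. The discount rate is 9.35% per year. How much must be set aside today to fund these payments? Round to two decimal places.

$247,377.31

Ordinary annuity of 7 payments, first payment at period 2.
Periodic rate r = 0.0935 per year.
The ordinary-annuity PV formula values the stream one period before the first payment (period 1); discount that back 1 periods:
PV₀ = 54,380 × [1 − (1+r)^−7] / r × (1+r)^−1 = $247,377.31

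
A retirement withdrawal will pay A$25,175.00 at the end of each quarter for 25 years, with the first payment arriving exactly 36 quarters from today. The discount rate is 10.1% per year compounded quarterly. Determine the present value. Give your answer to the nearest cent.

Ordinary annuity of 100 payments, first payment at period 36.
Periodic rate r = 0.101/4 per quarter; n is counted in quarters.
The ordinary-annuity PV formula values the stream one period before the first payment (period 35); discount that back 35 periods:
PV₀ = 25,175 × [1 − (1+r)^−100] / r × (1+r)^−35 = A$382,138.51

A$382,138.51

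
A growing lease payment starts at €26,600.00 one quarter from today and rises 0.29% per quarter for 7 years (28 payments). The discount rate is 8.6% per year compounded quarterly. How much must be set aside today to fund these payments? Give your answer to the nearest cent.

Periodic rate r = 0.086/4 per quarter; n is counted in quarters.
Growing ordinary annuity: PV = PMT₁ × [1 − ((1+g)/(1+r))^n] / (r − g) = 26,600 × [1 − ((1+0.0029)/(1+r))^28] / (r − 0.0029) = €575,221.97.

€575,221.97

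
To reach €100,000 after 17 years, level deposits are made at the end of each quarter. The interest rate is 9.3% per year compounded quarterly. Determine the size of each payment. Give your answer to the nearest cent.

Level ordinary annuity; solve FV = PMT × [((1+r)^n − 1)/r] for PMT.
Periodic rate r = 0.093/4 per quarter; n is counted in quarters.
With n = 68: PMT = 100,000 / ([((1+r)^n − 1)/r]) = €616.28

€616.28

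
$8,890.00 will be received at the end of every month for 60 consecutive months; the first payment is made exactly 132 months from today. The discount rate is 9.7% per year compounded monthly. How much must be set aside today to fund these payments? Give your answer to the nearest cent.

$146,754.64

Ordinary annuity of 60 payments, first payment at period 132.
Periodic rate r = 0.097/12 per month; n is counted in months.
The ordinary-annuity PV formula values the stream one period before the first payment (period 131); discount that back 131 periods:
PV₀ = 8,890 × [1 − (1+r)^−60] / r × (1+r)^−131 = $146,754.64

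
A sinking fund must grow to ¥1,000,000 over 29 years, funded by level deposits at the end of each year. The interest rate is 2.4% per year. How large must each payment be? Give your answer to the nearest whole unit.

¥24,260

Level ordinary annuity; solve FV = PMT × [((1+r)^n − 1)/r] for PMT.
Periodic rate r = 0.024 per year.
With n = 29: PMT = 1,000,000 / ([((1+r)^n − 1)/r]) = ¥24,260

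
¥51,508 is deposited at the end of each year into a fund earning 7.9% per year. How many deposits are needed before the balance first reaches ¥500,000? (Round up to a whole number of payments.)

Periodic rate r = 0.079 per year.
Ordinary annuity FV: 500,000 = 51,508 × [((1+r)^n − 1)/r].
(1+r)^n = 1 + 500,000 × r / 51,508, so n = ln(1 + 500,000·r/51,508) / ln(1+r) = 7.49.
Round up to a whole number of payments: n = 8.

8 payments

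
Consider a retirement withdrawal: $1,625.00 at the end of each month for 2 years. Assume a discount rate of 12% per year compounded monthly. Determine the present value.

$34,520.50

This is an ordinary annuity: 24 payments of $1,625.00 at the end of each month.
Periodic rate r = 0.12/12 per month; n is counted in months.
PV = PMT × [(1 − (1+r)^−n)/r] = 1,625 × [1 − (1+r)^−24] / r = $34,520.50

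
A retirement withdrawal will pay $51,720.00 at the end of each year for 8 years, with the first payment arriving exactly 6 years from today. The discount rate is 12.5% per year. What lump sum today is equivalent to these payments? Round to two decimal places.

Ordinary annuity of 8 payments, first payment at period 6.
Periodic rate r = 0.125 per year.
The ordinary-annuity PV formula values the stream one period before the first payment (period 5); discount that back 5 periods:
PV₀ = 51,720 × [1 − (1+r)^−8] / r × (1+r)^−5 = $140,119.22

$140,119.22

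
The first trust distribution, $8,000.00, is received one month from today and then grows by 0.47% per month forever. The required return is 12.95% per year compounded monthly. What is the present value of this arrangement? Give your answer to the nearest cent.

Periodic rate r = 0.1295/12 per month.
Growing perpetuity (Gordon): PV = PMT₁ / (r − g) = 8,000 / (r − 0.0047) = $1,313,269.49.

$1,313,269.49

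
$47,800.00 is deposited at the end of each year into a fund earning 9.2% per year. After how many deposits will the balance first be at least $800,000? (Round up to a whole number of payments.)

11 payments

Periodic rate r = 0.092 per year.
Ordinary annuity FV: 800,000 = 47,800 × [((1+r)^n − 1)/r].
(1+r)^n = 1 + 800,000 × r / 47,800, so n = ln(1 + 800,000·r/47,800) / ln(1+r) = 10.59.
Round up to a whole number of payments: n = 11.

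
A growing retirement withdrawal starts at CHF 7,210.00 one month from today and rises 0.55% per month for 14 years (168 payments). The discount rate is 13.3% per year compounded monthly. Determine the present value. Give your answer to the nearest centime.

CHF 781,986.10

Periodic rate r = 0.133/12 per month; n is counted in months.
Growing ordinary annuity: PV = PMT₁ × [1 − ((1+g)/(1+r))^n] / (r − g) = 7,210 × [1 − ((1+0.0055)/(1+r))^168] / (r − 0.0055) = CHF 781,986.10.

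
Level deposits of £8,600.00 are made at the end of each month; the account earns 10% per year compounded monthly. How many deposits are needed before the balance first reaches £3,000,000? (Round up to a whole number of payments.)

165 payments

Periodic rate r = 0.1/12 per month; n is counted in months.
Ordinary annuity FV: 3,000,000 = 8,600 × [((1+r)^n − 1)/r].
(1+r)^n = 1 + 3,000,000 × r / 8,600, so n = ln(1 + 3,000,000·r/8,600) / ln(1+r) = 164.21.
Round up to a whole number of payments: n = 165.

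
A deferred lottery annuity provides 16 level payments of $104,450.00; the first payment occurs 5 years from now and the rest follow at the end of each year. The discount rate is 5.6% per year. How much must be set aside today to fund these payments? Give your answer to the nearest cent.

Ordinary annuity of 16 payments, first payment at period 5.
Periodic rate r = 0.056 per year.
The ordinary-annuity PV formula values the stream one period before the first payment (period 4); discount that back 4 periods:
PV₀ = 104,450 × [1 − (1+r)^−16] / r × (1+r)^−4 = $872,656.43

$872,656.43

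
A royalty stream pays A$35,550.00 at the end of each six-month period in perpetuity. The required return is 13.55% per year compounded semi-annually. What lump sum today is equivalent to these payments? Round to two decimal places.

A$524,723.25

Periodic rate r = 0.1355/2 per half-year.
Level perpetuity: PV = PMT / r = 35,550 / (0.1355/2) = A$524,723.25.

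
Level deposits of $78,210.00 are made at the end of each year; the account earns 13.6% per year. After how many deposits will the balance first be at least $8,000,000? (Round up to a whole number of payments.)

Periodic rate r = 0.136 per year.
Ordinary annuity FV: 8,000,000 = 78,210 × [((1+r)^n − 1)/r].
(1+r)^n = 1 + 8,000,000 × r / 78,210, so n = ln(1 + 8,000,000·r/78,210) / ln(1+r) = 21.19.
Round up to a whole number of payments: n = 22.

22 payments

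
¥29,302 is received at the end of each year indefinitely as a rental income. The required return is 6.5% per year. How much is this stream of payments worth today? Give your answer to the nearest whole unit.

Periodic rate r = 0.065 per year.
Level perpetuity: PV = PMT / r = 29,302 / (0.065) = ¥450,800.

¥450,800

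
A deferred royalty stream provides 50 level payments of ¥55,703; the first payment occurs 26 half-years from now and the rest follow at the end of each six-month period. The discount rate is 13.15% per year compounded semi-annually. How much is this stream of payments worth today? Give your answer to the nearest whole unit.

¥165,282

Ordinary annuity of 50 payments, first payment at period 26.
Periodic rate r = 0.1315/2 per half-year; n is counted in half-years.
The ordinary-annuity PV formula values the stream one period before the first payment (period 25); discount that back 25 periods:
PV₀ = 55,703 × [1 − (1+r)^−50] / r × (1+r)^−25 = ¥165,282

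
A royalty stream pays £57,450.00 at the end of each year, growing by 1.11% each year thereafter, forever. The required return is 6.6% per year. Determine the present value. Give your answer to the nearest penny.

Periodic rate r = 0.066 per year.
Growing perpetuity (Gordon): PV = PMT₁ / (r − g) = 57,450 / (r − 0.0111) = £1,046,448.09.

£1,046,448.09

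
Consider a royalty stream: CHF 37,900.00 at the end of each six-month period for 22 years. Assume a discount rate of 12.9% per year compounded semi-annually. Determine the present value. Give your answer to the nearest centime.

CHF 550,041.69

This is an ordinary annuity: 44 payments of CHF 37,900.00 at the end of each six-month period.
Periodic rate r = 0.129/2 per half-year; n is counted in half-years.
PV = PMT × [(1 − (1+r)^−n)/r] = 37,900 × [1 − (1+r)^−44] / r = CHF 550,041.69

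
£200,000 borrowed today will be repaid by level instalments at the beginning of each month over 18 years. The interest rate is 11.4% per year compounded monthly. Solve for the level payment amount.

£2,162.68

Level annuity due; solve PV = PMT × [(1 − (1+r)^−n)/r] × (1+r) for PMT.
Periodic rate r = 0.114/12 per month; n is counted in months.
With n = 216: PMT = 200,000 / ([(1 − (1+r)^−n)/r] × (1+r)) = £2,162.68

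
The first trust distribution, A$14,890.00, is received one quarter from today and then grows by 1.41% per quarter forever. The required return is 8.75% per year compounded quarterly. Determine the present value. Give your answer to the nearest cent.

Periodic rate r = 0.0875/4 per quarter.
Growing perpetuity (Gordon): PV = PMT₁ / (r − g) = 14,890 / (r − 0.0141) = A$1,915,112.54.

A$1,915,112.54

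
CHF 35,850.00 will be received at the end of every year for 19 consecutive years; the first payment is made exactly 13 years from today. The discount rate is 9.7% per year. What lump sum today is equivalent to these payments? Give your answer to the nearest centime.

Ordinary annuity of 19 payments, first payment at period 13.
Periodic rate r = 0.097 per year.
The ordinary-annuity PV formula values the stream one period before the first payment (period 12); discount that back 12 periods:
PV₀ = 35,850 × [1 − (1+r)^−19] / r × (1+r)^−12 = CHF 100,729.06

CHF 100,729.06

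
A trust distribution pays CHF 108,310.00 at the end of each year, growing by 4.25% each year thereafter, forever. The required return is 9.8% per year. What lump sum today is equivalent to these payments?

Periodic rate r = 0.098 per year.
Growing perpetuity (Gordon): PV = PMT₁ / (r − g) = 108,310 / (r − 0.0425) = CHF 1,951,531.53.

CHF 1,951,531.53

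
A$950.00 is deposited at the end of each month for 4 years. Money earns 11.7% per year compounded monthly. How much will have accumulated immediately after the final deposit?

A$57,797.21

This is an ordinary annuity: 48 deposits of A$950.00 at the end of each month.
Periodic rate r = 0.117/12 per month; n is counted in months.
FV = PMT × [((1+r)^n − 1)/r] = 950 × [(1+r)^48 − 1] / r = A$57,797.21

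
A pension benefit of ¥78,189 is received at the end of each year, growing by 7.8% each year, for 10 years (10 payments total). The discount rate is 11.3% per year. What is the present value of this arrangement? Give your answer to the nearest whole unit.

Periodic rate r = 0.113 per year.
Growing ordinary annuity: PV = PMT₁ × [1 − ((1+g)/(1+r))^n] / (r − g) = 78,189 × [1 − ((1+0.078)/(1+r))^10] / (r − 0.078) = ¥610,990.

¥610,990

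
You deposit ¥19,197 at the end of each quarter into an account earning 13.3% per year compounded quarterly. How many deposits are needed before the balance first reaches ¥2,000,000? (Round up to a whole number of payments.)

46 payments

Periodic rate r = 0.133/4 per quarter; n is counted in quarters.
Ordinary annuity FV: 2,000,000 = 19,197 × [((1+r)^n − 1)/r].
(1+r)^n = 1 + 2,000,000 × r / 19,197, so n = ln(1 + 2,000,000·r/19,197) / ln(1+r) = 45.74.
Round up to a whole number of payments: n = 46.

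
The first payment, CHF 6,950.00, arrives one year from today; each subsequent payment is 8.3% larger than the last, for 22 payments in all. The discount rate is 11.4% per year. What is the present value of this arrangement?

Periodic rate r = 0.114 per year.
Growing ordinary annuity: PV = PMT₁ × [1 − ((1+g)/(1+r))^n] / (r − g) = 6,950 × [1 − ((1+0.083)/(1+r))^22] / (r − 0.083) = CHF 103,696.90.

CHF 103,696.90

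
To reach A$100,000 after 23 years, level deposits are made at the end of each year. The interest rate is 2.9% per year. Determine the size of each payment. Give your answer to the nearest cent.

Level ordinary annuity; solve FV = PMT × [((1+r)^n − 1)/r] for PMT.
Periodic rate r = 0.029 per year.
With n = 23: PMT = 100,000 / ([((1+r)^n − 1)/r]) = A$3,118.33

A$3,118.33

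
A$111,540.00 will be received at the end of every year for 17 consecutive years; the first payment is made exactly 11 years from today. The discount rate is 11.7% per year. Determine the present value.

Ordinary annuity of 17 payments, first payment at period 11.
Periodic rate r = 0.117 per year.
The ordinary-annuity PV formula values the stream one period before the first payment (period 10); discount that back 10 periods:
PV₀ = 111,540 × [1 − (1+r)^−17] / r × (1+r)^−10 = A$267,229.27

A$267,229.27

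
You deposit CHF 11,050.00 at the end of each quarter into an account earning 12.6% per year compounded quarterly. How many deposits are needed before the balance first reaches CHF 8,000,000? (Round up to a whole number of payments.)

Periodic rate r = 0.126/4 per quarter; n is counted in quarters.
Ordinary annuity FV: 8,000,000 = 11,050 × [((1+r)^n − 1)/r].
(1+r)^n = 1 + 8,000,000 × r / 11,050, so n = ln(1 + 8,000,000·r/11,050) / ln(1+r) = 102.21.
Round up to a whole number of payments: n = 103.

103 payments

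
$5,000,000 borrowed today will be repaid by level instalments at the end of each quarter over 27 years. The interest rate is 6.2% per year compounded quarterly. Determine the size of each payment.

$95,669.41

Level ordinary annuity; solve PV = PMT × [(1 − (1+r)^−n)/r] for PMT.
Periodic rate r = 0.062/4 per quarter; n is counted in quarters.
With n = 108: PMT = 5,000,000 / ([(1 − (1+r)^−n)/r]) = $95,669.41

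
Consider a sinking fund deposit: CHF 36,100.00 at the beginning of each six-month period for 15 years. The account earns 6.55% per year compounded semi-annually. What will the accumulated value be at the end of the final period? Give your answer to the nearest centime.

This is an annuity due: 30 deposits of CHF 36,100.00 at the beginning of each six-month period.
Periodic rate r = 0.0655/2 per half-year; n is counted in half-years.
FV = PMT × [((1+r)^n − 1)/r] × (1+r) = 36,100 × [(1+r)^30 − 1] / r × (1+r) = CHF 1,854,889.01

CHF 1,854,889.01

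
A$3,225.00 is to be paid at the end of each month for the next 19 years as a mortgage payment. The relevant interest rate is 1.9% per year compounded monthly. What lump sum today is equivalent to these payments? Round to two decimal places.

A$616,800.58

This is an ordinary annuity: 228 payments of A$3,225.00 at the end of each month.
Periodic rate r = 0.019/12 per month; n is counted in months.
PV = PMT × [(1 − (1+r)^−n)/r] = 3,225 × [1 − (1+r)^−228] / r = A$616,800.58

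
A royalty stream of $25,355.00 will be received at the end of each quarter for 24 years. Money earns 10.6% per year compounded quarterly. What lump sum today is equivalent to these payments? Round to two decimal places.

$879,103.69

This is an ordinary annuity: 96 payments of $25,355.00 at the end of each quarter.
Periodic rate r = 0.106/4 per quarter; n is counted in quarters.
PV = PMT × [(1 − (1+r)^−n)/r] = 25,355 × [1 − (1+r)^−96] / r = $879,103.69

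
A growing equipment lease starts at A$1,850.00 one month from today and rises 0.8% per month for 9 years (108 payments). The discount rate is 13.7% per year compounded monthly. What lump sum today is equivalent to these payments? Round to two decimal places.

A$165,751.34

Periodic rate r = 0.137/12 per month; n is counted in months.
Growing ordinary annuity: PV = PMT₁ × [1 − ((1+g)/(1+r))^n] / (r − g) = 1,850 × [1 − ((1+0.008)/(1+r))^108] / (r − 0.008) = A$165,751.34.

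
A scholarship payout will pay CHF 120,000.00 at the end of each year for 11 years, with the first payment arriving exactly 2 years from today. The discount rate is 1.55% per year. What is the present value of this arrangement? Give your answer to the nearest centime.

CHF 1,186,664.74

Ordinary annuity of 11 payments, first payment at period 2.
Periodic rate r = 0.0155 per year.
The ordinary-annuity PV formula values the stream one period before the first payment (period 1); discount that back 1 periods:
PV₀ = 120,000 × [1 − (1+r)^−11] / r × (1+r)^−1 = CHF 1,186,664.74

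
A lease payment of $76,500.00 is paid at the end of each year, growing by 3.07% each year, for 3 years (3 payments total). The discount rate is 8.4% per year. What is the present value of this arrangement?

$201,476.47

Periodic rate r = 0.084 per year.
Growing ordinary annuity: PV = PMT₁ × [1 − ((1+g)/(1+r))^n] / (r − g) = 76,500 × [1 − ((1+0.0307)/(1+r))^3] / (r − 0.0307) = $201,476.47.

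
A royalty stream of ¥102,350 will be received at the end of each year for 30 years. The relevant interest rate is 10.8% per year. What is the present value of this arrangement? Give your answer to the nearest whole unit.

This is an ordinary annuity: 30 payments of ¥102,350 at the end of each year.
Periodic rate r = 0.108 per year.
PV = PMT × [(1 − (1+r)^−n)/r] = 102,350 × [1 − (1+r)^−30] / r = ¥903,986

¥903,986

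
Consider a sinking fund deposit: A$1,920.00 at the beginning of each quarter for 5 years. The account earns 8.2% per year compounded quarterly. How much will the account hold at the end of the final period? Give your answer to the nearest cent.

A$47,845.04

This is an annuity due: 20 deposits of A$1,920.00 at the beginning of each quarter.
Periodic rate r = 0.082/4 per quarter; n is counted in quarters.
FV = PMT × [((1+r)^n − 1)/r] × (1+r) = 1,920 × [(1+r)^20 − 1] / r × (1+r) = A$47,845.04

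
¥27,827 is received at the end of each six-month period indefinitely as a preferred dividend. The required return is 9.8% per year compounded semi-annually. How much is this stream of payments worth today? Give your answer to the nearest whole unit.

Periodic rate r = 0.098/2 per half-year.
Level perpetuity: PV = PMT / r = 27,827 / (0.098/2) = ¥567,898.

¥567,898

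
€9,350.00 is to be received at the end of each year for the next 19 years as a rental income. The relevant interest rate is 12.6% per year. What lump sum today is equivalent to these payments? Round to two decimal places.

€66,422.19

This is an ordinary annuity: 19 payments of €9,350.00 at the end of each year.
Periodic rate r = 0.126 per year.
PV = PMT × [(1 − (1+r)^−n)/r] = 9,350 × [1 − (1+r)^−19] / r = €66,422.19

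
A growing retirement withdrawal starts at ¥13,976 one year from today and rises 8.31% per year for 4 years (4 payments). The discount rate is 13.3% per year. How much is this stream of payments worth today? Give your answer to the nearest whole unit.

Periodic rate r = 0.133 per year.
Growing ordinary annuity: PV = PMT₁ × [1 − ((1+g)/(1+r))^n] / (r − g) = 13,976 × [1 − ((1+0.0831)/(1+r))^4] / (r − 0.0831) = ¥46,177.

¥46,177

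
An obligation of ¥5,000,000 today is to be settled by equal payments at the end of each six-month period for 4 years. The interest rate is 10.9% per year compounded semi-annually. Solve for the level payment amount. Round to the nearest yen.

¥787,742

Level ordinary annuity; solve PV = PMT × [(1 − (1+r)^−n)/r] for PMT.
Periodic rate r = 0.109/2 per half-year; n is counted in half-years.
With n = 8: PMT = 5,000,000 / ([(1 − (1+r)^−n)/r]) = ¥787,742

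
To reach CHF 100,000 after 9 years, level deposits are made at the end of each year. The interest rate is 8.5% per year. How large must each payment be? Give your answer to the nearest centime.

Level ordinary annuity; solve FV = PMT × [((1+r)^n − 1)/r] for PMT.
Periodic rate r = 0.085 per year.
With n = 9: PMT = 100,000 / ([((1+r)^n − 1)/r]) = CHF 7,842.37

CHF 7,842.37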